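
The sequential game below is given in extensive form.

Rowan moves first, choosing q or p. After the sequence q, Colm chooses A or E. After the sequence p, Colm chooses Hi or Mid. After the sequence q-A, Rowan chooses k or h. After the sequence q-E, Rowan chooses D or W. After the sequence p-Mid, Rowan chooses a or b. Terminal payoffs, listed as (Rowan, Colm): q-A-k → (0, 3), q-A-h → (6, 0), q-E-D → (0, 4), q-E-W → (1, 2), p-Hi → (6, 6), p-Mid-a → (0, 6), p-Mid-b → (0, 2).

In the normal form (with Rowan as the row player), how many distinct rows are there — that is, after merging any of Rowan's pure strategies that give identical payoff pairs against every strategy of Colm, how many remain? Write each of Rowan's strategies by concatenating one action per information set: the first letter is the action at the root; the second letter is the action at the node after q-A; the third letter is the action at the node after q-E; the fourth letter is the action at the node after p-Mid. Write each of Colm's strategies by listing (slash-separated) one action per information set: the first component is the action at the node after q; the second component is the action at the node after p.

6

Rowan has 16 pure strategies: qkDa, qkDb, qkWa, qkWb, qhDa, qhDb, qhWa, qhWb, pkDa, pkDb, pkWa, pkWb, phDa, phDb, phWa, phWb. Columns: A/Hi, A/Mid, E/Hi, E/Mid.
{qkDa, qkDb} → row (0,3) (0,3) (0,4) (0,4)
{qkWa, qkWb} → row (0,3) (0,3) (1,2) (1,2)
{qhDa, qhDb} → row (6,0) (6,0) (0,4) (0,4)
{qhWa, qhWb} → row (6,0) (6,0) (1,2) (1,2)
{pkDa, pkWa, phDa, phWa} → row (6,6) (0,6) (6,6) (0,6)
{pkDb, pkWb, phDb, phWb} → row (6,6) (0,2) (6,6) (0,2)
That's 6 distinct rows out of 16 strategies.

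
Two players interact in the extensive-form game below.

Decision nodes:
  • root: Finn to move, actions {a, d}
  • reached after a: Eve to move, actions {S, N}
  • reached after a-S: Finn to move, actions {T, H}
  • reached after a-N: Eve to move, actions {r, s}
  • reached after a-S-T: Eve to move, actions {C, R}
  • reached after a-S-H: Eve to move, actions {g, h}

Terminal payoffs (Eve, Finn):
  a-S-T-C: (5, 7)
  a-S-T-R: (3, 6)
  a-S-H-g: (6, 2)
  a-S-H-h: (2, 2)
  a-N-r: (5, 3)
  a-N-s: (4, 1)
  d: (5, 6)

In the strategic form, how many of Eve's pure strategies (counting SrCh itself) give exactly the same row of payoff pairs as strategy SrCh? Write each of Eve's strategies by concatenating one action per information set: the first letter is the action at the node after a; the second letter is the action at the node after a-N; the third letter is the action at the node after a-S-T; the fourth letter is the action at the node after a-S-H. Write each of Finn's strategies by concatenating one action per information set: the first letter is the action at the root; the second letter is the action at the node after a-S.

2

Row for SrCh (columns aT, aH, dT, dH): (5,7) (2,2) (5,6) (5,6).
Under SrCh, Eve's choice at the node after a-N can never be reached regardless of what Finn does, so varying those choices leaves every outcome unchanged.
Holding the reachable choices fixed and varying the unreachable one freely already gives 2 equivalent strategies.
No other strategy reproduces this row, so those 2 are the full class: SrCh, SsCh.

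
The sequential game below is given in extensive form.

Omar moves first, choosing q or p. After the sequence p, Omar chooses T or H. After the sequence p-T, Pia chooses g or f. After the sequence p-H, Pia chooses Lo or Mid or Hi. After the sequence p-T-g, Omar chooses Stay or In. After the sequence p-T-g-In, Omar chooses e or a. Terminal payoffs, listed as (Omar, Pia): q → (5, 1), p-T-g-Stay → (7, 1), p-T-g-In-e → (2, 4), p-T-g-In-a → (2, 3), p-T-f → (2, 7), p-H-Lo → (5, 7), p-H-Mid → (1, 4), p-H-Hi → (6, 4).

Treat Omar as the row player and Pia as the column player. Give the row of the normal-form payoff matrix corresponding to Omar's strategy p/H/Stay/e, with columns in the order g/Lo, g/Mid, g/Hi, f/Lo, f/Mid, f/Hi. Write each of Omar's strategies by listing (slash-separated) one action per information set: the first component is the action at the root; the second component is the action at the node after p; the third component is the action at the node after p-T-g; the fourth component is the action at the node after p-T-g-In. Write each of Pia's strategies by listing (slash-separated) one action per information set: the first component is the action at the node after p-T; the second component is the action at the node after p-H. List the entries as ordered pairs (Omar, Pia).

(5,7) (1,4) (6,4) (5,7) (1,4) (6,4)

vs g/Lo: Omar plays p → Omar plays H at [p] → Pia plays Lo at [p-H] → (5, 7)
vs g/Mid: Omar plays p → Omar plays H at [p] → Pia plays Mid at [p-H] → (1, 4)
vs g/Hi: Omar plays p → Omar plays H at [p] → Pia plays Hi at [p-H] → (6, 4)
vs f/Lo: Omar plays p → Omar plays H at [p] → Pia plays Lo at [p-H] → (5, 7)
vs f/Mid: Omar plays p → Omar plays H at [p] → Pia plays Mid at [p-H] → (1, 4)
vs f/Hi: Omar plays p → Omar plays H at [p] → Pia plays Hi at [p-H] → (6, 4)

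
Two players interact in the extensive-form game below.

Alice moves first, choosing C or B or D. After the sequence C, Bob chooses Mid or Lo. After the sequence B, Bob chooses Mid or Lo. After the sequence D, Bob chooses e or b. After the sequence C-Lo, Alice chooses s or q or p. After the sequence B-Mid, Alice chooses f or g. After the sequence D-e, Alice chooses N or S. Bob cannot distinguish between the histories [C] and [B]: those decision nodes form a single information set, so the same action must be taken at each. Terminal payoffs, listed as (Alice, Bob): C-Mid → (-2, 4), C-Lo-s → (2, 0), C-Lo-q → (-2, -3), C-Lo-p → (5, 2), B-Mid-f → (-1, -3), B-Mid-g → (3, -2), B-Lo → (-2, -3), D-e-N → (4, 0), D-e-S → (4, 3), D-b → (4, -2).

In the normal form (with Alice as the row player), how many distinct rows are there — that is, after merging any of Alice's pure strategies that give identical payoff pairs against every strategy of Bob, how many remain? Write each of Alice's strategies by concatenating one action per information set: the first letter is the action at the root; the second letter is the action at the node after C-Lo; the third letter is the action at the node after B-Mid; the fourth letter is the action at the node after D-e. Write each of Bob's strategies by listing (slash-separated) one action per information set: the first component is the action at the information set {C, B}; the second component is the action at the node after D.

Alice has 36 pure strategies: CsfN, CsfS, CsgN, CsgS, CqfN, CqfS, CqgN, CqgS, CpfN, CpfS, CpgN, CpgS, BsfN, BsfS, BsgN, BsgS, BqfN, BqfS, BqgN, BqgS, BpfN, BpfS, BpgN, BpgS, DsfN, DsfS, DsgN, DsgS, DqfN, DqfS, DqgN, DqgS, DpfN, DpfS, DpgN, DpgS. Columns: Mid/e, Mid/b, Lo/e, Lo/b.
{CsfN, CsfS, CsgN, CsgS} → row (-2,4) (-2,4) (2,0) (2,0)
{CqfN, CqfS, CqgN, CqgS} → row (-2,4) (-2,4) (-2,-3) (-2,-3)
{CpfN, CpfS, CpgN, CpgS} → row (-2,4) (-2,4) (5,2) (5,2)
{BsfN, BsfS, BqfN, BqfS, BpfN, BpfS} → row (-1,-3) (-1,-3) (-2,-3) (-2,-3)
{BsgN, BsgS, BqgN, BqgS, BpgN, BpgS} → row (3,-2) (3,-2) (-2,-3) (-2,-3)
{DsfN, DsgN, DqfN, DqgN, DpfN, DpgN} → row (4,0) (4,-2) (4,0) (4,-2)
{DsfS, DsgS, DqfS, DqgS, DpfS, DpgS} → row (4,3) (4,-2) (4,3) (4,-2)
That's 7 distinct rows out of 36 strategies.

7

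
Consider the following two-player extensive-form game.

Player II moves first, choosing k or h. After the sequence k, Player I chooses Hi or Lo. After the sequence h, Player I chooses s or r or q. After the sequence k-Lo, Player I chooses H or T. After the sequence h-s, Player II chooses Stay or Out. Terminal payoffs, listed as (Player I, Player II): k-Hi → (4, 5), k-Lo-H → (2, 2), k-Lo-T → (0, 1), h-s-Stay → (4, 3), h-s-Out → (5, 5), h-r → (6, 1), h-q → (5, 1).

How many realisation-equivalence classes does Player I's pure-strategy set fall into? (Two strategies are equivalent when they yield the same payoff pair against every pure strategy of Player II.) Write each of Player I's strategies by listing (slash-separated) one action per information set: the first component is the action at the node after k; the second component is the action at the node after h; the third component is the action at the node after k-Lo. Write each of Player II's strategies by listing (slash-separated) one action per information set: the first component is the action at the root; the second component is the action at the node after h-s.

Player I has 12 pure strategies: Hi/s/H, Hi/s/T, Hi/r/H, Hi/r/T, Hi/q/H, Hi/q/T, Lo/s/H, Lo/s/T, Lo/r/H, Lo/r/T, Lo/q/H, Lo/q/T. Columns: k/Stay, k/Out, h/Stay, h/Out.
{Hi/s/H, Hi/s/T} → row (4,5) (4,5) (4,3) (5,5)
{Hi/r/H, Hi/r/T} → row (4,5) (4,5) (6,1) (6,1)
{Hi/q/H, Hi/q/T} → row (4,5) (4,5) (5,1) (5,1)
{Lo/s/H} → row (2,2) (2,2) (4,3) (5,5)
{Lo/s/T} → row (0,1) (0,1) (4,3) (5,5)
{Lo/r/H} → row (2,2) (2,2) (6,1) (6,1)
{Lo/r/T} → row (0,1) (0,1) (6,1) (6,1)
{Lo/q/H} → row (2,2) (2,2) (5,1) (5,1)
{Lo/q/T} → row (0,1) (0,1) (5,1) (5,1)
That's 9 distinct rows out of 12 strategies.

9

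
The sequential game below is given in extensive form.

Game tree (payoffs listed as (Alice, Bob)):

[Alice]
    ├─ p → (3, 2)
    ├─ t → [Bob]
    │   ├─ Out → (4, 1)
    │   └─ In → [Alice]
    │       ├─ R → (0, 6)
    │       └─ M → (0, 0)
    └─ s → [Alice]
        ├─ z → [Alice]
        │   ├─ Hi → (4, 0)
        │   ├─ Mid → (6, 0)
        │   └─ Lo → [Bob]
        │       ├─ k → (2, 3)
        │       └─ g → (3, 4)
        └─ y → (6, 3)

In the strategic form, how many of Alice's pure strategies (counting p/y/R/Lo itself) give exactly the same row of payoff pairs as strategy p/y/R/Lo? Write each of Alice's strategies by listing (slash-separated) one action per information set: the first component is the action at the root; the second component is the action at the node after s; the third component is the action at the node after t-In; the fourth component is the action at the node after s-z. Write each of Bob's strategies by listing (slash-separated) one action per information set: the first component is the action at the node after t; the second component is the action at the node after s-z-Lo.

Row for p/y/R/Lo (columns Out/k, Out/g, In/k, In/g): (3,2) (3,2) (3,2) (3,2).
Under p/y/R/Lo, Alice's choice at the node after s and at the node after t-In and at the node after s-z can never be reached regardless of what Bob does, so varying those choices leaves every outcome unchanged.
Holding the reachable choices fixed and varying the unreachable ones freely already gives 2 × 2 × 3 = 12 equivalent strategies.
No other strategy reproduces this row, so those 12 are the full class: p/z/R/Hi, p/z/R/Mid, p/z/R/Lo, p/z/M/Hi, p/z/M/Mid, p/z/M/Lo, p/y/R/Hi, p/y/R/Mid, p/y/R/Lo, p/y/M/Hi, p/y/M/Mid, p/y/M/Lo.

12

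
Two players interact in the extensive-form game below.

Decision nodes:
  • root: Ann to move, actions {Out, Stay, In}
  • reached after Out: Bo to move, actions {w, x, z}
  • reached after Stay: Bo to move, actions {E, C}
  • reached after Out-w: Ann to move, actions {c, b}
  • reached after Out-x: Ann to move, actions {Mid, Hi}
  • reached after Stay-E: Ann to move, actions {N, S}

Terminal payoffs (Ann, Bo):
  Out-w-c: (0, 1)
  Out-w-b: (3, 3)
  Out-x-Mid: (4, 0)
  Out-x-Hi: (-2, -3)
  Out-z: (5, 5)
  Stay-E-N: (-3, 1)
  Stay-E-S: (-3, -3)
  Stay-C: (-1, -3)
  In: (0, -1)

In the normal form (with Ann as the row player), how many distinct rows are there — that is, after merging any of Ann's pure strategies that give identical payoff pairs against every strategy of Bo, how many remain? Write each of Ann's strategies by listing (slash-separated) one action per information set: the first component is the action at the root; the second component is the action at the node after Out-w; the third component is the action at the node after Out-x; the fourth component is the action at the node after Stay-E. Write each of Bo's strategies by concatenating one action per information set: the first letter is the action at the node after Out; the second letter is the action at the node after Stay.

Ann has 24 pure strategies: Out/c/Mid/N, Out/c/Mid/S, Out/c/Hi/N, Out/c/Hi/S, Out/b/Mid/N, Out/b/Mid/S, Out/b/Hi/N, Out/b/Hi/S, Stay/c/Mid/N, Stay/c/Mid/S, Stay/c/Hi/N, Stay/c/Hi/S, Stay/b/Mid/N, Stay/b/Mid/S, Stay/b/Hi/N, Stay/b/Hi/S, In/c/Mid/N, In/c/Mid/S, In/c/Hi/N, In/c/Hi/S, In/b/Mid/N, In/b/Mid/S, In/b/Hi/N, In/b/Hi/S. Columns: wE, wC, xE, xC, zE, zC.
{Out/c/Mid/N, Out/c/Mid/S} → row (0,1) (0,1) (4,0) (4,0) (5,5) (5,5)
{Out/c/Hi/N, Out/c/Hi/S} → row (0,1) (0,1) (-2,-3) (-2,-3) (5,5) (5,5)
{Out/b/Mid/N, Out/b/Mid/S} → row (3,3) (3,3) (4,0) (4,0) (5,5) (5,5)
{Out/b/Hi/N, Out/b/Hi/S} → row (3,3) (3,3) (-2,-3) (-2,-3) (5,5) (5,5)
{Stay/c/Mid/N, Stay/c/Hi/N, Stay/b/Mid/N, Stay/b/Hi/N} → row (-3,1) (-1,-3) (-3,1) (-1,-3) (-3,1) (-1,-3)
{Stay/c/Mid/S, Stay/c/Hi/S, Stay/b/Mid/S, Stay/b/Hi/S} → row (-3,-3) (-1,-3) (-3,-3) (-1,-3) (-3,-3) (-1,-3)
{In/c/Mid/N, In/c/Mid/S, In/c/Hi/N, In/c/Hi/S, In/b/Mid/N, In/b/Mid/S, In/b/Hi/N, In/b/Hi/S} → row (0,-1) (0,-1) (0,-1) (0,-1) (0,-1) (0,-1)
That's 7 distinct rows out of 24 strategies.

7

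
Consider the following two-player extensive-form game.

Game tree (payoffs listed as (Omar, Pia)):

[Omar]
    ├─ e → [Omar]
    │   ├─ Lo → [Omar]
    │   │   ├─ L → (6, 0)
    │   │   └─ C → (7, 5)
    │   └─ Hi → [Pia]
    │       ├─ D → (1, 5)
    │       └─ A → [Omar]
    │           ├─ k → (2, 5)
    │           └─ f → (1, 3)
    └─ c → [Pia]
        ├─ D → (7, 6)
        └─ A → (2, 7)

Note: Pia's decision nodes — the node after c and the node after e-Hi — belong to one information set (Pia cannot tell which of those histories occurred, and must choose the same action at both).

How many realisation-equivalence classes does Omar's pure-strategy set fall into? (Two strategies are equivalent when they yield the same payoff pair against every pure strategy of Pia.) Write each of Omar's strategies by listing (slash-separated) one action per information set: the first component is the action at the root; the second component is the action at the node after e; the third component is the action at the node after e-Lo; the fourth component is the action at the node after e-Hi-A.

Omar has 16 pure strategies: e/Lo/L/k, e/Lo/L/f, e/Lo/C/k, e/Lo/C/f, e/Hi/L/k, e/Hi/L/f, e/Hi/C/k, e/Hi/C/f, c/Lo/L/k, c/Lo/L/f, c/Lo/C/k, c/Lo/C/f, c/Hi/L/k, c/Hi/L/f, c/Hi/C/k, c/Hi/C/f. Columns: D, A.
{e/Lo/L/k, e/Lo/L/f} → row (6,0) (6,0)
{e/Lo/C/k, e/Lo/C/f} → row (7,5) (7,5)
{e/Hi/L/k, e/Hi/C/k} → row (1,5) (2,5)
{e/Hi/L/f, e/Hi/C/f} → row (1,5) (1,3)
{c/Lo/L/k, c/Lo/L/f, c/Lo/C/k, c/Lo/C/f, c/Hi/L/k, c/Hi/L/f, c/Hi/C/k, c/Hi/C/f} → row (7,6) (2,7)
That's 5 distinct rows out of 16 strategies.

5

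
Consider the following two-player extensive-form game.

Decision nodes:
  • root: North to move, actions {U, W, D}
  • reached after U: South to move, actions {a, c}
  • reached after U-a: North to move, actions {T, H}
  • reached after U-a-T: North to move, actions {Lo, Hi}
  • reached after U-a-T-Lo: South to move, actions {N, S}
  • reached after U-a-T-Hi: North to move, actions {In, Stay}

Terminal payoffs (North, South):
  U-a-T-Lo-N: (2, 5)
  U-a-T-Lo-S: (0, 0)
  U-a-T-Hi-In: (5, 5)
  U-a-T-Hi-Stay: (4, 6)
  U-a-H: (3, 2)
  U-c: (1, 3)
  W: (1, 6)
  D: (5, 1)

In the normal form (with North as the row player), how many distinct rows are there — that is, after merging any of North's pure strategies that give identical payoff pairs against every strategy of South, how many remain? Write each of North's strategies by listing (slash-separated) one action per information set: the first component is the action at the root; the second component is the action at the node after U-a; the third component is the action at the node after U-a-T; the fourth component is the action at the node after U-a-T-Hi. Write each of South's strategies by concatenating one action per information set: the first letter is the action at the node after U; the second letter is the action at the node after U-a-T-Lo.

North has 24 pure strategies: U/T/Lo/In, U/T/Lo/Stay, U/T/Hi/In, U/T/Hi/Stay, U/H/Lo/In, U/H/Lo/Stay, U/H/Hi/In, U/H/Hi/Stay, W/T/Lo/In, W/T/Lo/Stay, W/T/Hi/In, W/T/Hi/Stay, W/H/Lo/In, W/H/Lo/Stay, W/H/Hi/In, W/H/Hi/Stay, D/T/Lo/In, D/T/Lo/Stay, D/T/Hi/In, D/T/Hi/Stay, D/H/Lo/In, D/H/Lo/Stay, D/H/Hi/In, D/H/Hi/Stay. Columns: aN, aS, cN, cS.
{U/T/Lo/In, U/T/Lo/Stay} → row (2,5) (0,0) (1,3) (1,3)
{U/T/Hi/In} → row (5,5) (5,5) (1,3) (1,3)
{U/T/Hi/Stay} → row (4,6) (4,6) (1,3) (1,3)
{U/H/Lo/In, U/H/Lo/Stay, U/H/Hi/In, U/H/Hi/Stay} → row (3,2) (3,2) (1,3) (1,3)
{W/T/Lo/In, W/T/Lo/Stay, W/T/Hi/In, W/T/Hi/Stay, W/H/Lo/In, W/H/Lo/Stay, W/H/Hi/In, W/H/Hi/Stay} → row (1,6) (1,6) (1,6) (1,6)
{D/T/Lo/In, D/T/Lo/Stay, D/T/Hi/In, D/T/Hi/Stay, D/H/Lo/In, D/H/Lo/Stay, D/H/Hi/In, D/H/Hi/Stay} → row (5,1) (5,1) (5,1) (5,1)
That's 6 distinct rows out of 24 strategies.

6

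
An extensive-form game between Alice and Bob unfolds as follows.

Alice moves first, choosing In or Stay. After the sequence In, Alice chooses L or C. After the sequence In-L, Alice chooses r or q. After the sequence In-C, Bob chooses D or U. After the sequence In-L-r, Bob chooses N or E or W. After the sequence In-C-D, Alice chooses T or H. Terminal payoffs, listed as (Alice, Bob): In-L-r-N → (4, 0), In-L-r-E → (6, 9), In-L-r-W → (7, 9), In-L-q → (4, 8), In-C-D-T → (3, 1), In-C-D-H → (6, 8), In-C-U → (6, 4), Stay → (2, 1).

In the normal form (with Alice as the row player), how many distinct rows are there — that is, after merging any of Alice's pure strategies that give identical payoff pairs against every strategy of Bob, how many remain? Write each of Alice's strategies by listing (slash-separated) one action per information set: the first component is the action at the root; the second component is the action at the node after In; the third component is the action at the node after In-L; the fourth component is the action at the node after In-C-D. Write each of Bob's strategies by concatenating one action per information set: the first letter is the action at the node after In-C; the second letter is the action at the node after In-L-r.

5

Alice has 16 pure strategies: In/L/r/T, In/L/r/H, In/L/q/T, In/L/q/H, In/C/r/T, In/C/r/H, In/C/q/T, In/C/q/H, Stay/L/r/T, Stay/L/r/H, Stay/L/q/T, Stay/L/q/H, Stay/C/r/T, Stay/C/r/H, Stay/C/q/T, Stay/C/q/H. Columns: DN, DE, DW, UN, UE, UW.
{In/L/r/T, In/L/r/H} → row (4,0) (6,9) (7,9) (4,0) (6,9) (7,9)
{In/L/q/T, In/L/q/H} → row (4,8) (4,8) (4,8) (4,8) (4,8) (4,8)
{In/C/r/T, In/C/q/T} → row (3,1) (3,1) (3,1) (6,4) (6,4) (6,4)
{In/C/r/H, In/C/q/H} → row (6,8) (6,8) (6,8) (6,4) (6,4) (6,4)
{Stay/L/r/T, Stay/L/r/H, Stay/L/q/T, Stay/L/q/H, Stay/C/r/T, Stay/C/r/H, Stay/C/q/T, Stay/C/q/H} → row (2,1) (2,1) (2,1) (2,1) (2,1) (2,1)
That's 5 distinct rows out of 16 strategies.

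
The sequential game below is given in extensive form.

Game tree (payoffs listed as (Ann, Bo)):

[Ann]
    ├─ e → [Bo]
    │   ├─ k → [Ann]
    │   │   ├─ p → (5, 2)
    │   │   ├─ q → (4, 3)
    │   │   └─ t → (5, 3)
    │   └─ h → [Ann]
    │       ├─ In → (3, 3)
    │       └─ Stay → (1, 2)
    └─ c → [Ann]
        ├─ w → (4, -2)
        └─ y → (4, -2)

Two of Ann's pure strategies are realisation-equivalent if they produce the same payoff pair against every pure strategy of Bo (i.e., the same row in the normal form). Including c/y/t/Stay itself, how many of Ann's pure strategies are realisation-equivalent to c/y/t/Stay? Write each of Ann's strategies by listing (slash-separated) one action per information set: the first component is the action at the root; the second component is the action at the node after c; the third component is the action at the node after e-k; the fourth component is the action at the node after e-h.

Row for c/y/t/Stay (columns k, h): (4,-2) (4,-2).
Under c/y/t/Stay, Ann's choice at the node after e-k and at the node after e-h can never be reached regardless of what Bo does, so varying those choices leaves every outcome unchanged.
Holding the reachable choices fixed and varying the unreachable ones freely already gives 3 × 2 = 6 equivalent strategies.
Checking the remaining rows, c/w/p/In, c/w/p/Stay, c/w/q/In, c/w/q/Stay, c/w/t/In, c/w/t/Stay also happen to give the same payoffs in every column, bringing the total to 12: c/w/p/In, c/w/p/Stay, c/w/q/In, c/w/q/Stay, c/w/t/In, c/w/t/Stay, c/y/p/In, c/y/p/Stay, c/y/q/In, c/y/q/Stay, c/y/t/In, c/y/t/Stay.

12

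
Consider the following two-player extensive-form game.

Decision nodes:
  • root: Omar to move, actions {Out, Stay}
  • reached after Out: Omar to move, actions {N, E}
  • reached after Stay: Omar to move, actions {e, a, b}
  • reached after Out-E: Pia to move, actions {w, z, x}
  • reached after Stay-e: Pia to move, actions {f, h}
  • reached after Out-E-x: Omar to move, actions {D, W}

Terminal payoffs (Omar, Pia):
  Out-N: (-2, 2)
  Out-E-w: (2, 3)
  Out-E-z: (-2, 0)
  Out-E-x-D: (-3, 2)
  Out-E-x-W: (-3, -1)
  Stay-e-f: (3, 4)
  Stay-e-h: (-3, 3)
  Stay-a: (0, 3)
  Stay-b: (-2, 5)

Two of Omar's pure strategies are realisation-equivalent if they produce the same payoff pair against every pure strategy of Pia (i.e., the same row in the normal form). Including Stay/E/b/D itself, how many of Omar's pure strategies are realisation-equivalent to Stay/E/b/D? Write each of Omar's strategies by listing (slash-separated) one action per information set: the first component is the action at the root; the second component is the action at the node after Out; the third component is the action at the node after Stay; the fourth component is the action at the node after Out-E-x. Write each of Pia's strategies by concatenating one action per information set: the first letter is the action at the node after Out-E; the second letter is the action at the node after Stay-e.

Row for Stay/E/b/D (columns wf, wh, zf, zh, xf, xh): (-2,5) (-2,5) (-2,5) (-2,5) (-2,5) (-2,5).
Under Stay/E/b/D, Omar's choice at the node after Out and at the node after Out-E-x can never be reached regardless of what Pia does, so varying those choices leaves every outcome unchanged.
Holding the reachable choices fixed and varying the unreachable ones freely already gives 2 × 2 = 4 equivalent strategies.
No other strategy reproduces this row, so those 4 are the full class: Stay/N/b/D, Stay/N/b/W, Stay/E/b/D, Stay/E/b/W.

4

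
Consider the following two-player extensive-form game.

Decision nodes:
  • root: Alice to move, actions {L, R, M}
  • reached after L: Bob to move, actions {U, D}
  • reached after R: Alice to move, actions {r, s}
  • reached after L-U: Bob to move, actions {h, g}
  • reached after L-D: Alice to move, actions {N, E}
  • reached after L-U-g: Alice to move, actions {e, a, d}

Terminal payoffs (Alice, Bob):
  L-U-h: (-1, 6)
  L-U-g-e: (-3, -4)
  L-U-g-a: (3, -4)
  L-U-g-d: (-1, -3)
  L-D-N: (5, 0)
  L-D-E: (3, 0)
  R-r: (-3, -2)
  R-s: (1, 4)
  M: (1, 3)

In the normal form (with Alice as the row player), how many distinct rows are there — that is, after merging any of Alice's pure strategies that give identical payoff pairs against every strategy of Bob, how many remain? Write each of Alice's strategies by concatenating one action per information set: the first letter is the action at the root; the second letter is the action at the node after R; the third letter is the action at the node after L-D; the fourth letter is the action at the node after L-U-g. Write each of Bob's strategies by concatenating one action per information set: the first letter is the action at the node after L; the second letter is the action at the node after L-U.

Alice has 36 pure strategies: LrNe, LrNa, LrNd, LrEe, LrEa, LrEd, LsNe, LsNa, LsNd, LsEe, LsEa, LsEd, RrNe, RrNa, RrNd, RrEe, RrEa, RrEd, RsNe, RsNa, RsNd, RsEe, RsEa, RsEd, MrNe, MrNa, MrNd, MrEe, MrEa, MrEd, MsNe, MsNa, MsNd, MsEe, MsEa, MsEd. Columns: Uh, Ug, Dh, Dg.
{LrNe, LsNe} → row (-1,6) (-3,-4) (5,0) (5,0)
{LrNa, LsNa} → row (-1,6) (3,-4) (5,0) (5,0)
{LrNd, LsNd} → row (-1,6) (-1,-3) (5,0) (5,0)
{LrEe, LsEe} → row (-1,6) (-3,-4) (3,0) (3,0)
{LrEa, LsEa} → row (-1,6) (3,-4) (3,0) (3,0)
{LrEd, LsEd} → row (-1,6) (-1,-3) (3,0) (3,0)
{RrNe, RrNa, RrNd, RrEe, RrEa, RrEd} → row (-3,-2) (-3,-2) (-3,-2) (-3,-2)
{RsNe, RsNa, RsNd, RsEe, RsEa, RsEd} → row (1,4) (1,4) (1,4) (1,4)
{MrNe, MrNa, MrNd, MrEe, MrEa, MrEd, MsNe, MsNa, MsNd, MsEe, MsEa, MsEd} → row (1,3) (1,3) (1,3) (1,3)
That's 9 distinct rows out of 36 strategies.

9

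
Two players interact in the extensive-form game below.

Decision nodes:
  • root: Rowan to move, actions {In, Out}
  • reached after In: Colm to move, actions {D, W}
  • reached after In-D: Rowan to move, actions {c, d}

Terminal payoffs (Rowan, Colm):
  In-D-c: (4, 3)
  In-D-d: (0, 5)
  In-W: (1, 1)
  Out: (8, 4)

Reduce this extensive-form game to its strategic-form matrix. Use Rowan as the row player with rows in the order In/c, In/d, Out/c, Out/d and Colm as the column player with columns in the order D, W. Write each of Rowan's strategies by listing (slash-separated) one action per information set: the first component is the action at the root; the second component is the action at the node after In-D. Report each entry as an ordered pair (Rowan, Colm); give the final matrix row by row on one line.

In/c: (4,3) (1,1) | In/d: (0,5) (1,1) | Out/c: (8,4) (8,4) | Out/d: (8,4) (8,4)

Row In/c: D→(4,3), W→(1,1)
Row In/d: D→(0,5), W→(1,1)
Row Out/c: D→(8,4), W→(8,4)
Row Out/d: D→(8,4), W→(8,4)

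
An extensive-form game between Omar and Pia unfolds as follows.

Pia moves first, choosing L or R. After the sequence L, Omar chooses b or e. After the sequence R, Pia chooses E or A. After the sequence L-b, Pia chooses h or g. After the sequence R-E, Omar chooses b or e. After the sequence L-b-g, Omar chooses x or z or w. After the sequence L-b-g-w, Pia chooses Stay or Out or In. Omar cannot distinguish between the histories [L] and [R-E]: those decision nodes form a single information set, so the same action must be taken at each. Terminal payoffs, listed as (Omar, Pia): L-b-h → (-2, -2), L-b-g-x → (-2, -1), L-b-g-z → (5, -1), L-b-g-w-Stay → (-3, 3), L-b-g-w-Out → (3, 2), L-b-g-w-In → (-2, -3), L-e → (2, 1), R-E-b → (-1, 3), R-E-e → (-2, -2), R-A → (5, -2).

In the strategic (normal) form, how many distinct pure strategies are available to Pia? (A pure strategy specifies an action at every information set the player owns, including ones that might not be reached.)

Pia owns the root with actions {L, R} — two choices.
Pia owns the node after R with actions {E, A} — two choices.
Pia owns the node after L-b with actions {h, g} — two choices.
Pia owns the node after L-b-g-w with actions {Stay, Out, In} — three choices.
A pure strategy fixes one action at each information set independently, so the count is the product 2 × 2 × 2 × 3 = 24.

24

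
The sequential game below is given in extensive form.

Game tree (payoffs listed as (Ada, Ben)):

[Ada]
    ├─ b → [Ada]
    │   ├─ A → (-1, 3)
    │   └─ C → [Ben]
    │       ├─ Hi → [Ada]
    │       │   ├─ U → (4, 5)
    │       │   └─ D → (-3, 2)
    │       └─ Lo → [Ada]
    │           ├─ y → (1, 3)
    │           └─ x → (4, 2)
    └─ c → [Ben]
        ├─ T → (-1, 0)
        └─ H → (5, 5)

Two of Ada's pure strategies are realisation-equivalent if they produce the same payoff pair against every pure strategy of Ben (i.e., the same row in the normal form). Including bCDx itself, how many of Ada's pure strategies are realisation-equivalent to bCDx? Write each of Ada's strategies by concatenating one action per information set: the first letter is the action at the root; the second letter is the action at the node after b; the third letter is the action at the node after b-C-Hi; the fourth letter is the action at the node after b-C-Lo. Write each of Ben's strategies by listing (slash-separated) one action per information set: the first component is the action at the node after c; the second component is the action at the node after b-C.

1

Row for bCDx (columns T/Hi, T/Lo, H/Hi, H/Lo): (-3,2) (4,2) (-3,2) (4,2).
Every one of Ada's information sets is on the play path for some reply by Ben when Ada follows bCDx.
Changing the action at any of them therefore changes at least one column, so only bCDx itself gives this row.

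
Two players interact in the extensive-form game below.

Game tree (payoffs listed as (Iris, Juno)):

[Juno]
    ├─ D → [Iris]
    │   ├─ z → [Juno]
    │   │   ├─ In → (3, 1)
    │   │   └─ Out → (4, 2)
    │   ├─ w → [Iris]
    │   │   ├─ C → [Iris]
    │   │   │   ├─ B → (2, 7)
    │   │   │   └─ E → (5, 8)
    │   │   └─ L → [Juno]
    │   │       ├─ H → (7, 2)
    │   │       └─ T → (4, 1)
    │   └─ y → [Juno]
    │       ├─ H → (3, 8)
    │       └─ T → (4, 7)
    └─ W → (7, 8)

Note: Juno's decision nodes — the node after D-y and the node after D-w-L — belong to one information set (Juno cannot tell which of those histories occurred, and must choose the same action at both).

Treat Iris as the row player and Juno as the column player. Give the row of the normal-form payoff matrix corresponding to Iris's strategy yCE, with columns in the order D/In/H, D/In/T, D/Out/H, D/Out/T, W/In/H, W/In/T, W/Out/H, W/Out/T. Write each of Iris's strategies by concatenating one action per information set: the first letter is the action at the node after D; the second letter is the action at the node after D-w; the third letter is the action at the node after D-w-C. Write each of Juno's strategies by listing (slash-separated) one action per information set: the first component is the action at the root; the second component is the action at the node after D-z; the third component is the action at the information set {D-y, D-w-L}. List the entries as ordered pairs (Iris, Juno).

vs D/In/H: Juno plays D → Iris plays y at [D] → Juno plays H at [D-y] → (3, 8)
vs D/In/T: Juno plays D → Iris plays y at [D] → Juno plays T at [D-y] → (4, 7)
vs D/Out/H: Juno plays D → Iris plays y at [D] → Juno plays H at [D-y] → (3, 8)
vs D/Out/T: Juno plays D → Iris plays y at [D] → Juno plays T at [D-y] → (4, 7)
vs W/In/H: Juno plays W → (7, 8)
vs W/In/T: Juno plays W → (7, 8)
vs W/Out/H: Juno plays W → (7, 8)
vs W/Out/T: Juno plays W → (7, 8)

(3,8) (4,7) (3,8) (4,7) (7,8) (7,8) (7,8) (7,8)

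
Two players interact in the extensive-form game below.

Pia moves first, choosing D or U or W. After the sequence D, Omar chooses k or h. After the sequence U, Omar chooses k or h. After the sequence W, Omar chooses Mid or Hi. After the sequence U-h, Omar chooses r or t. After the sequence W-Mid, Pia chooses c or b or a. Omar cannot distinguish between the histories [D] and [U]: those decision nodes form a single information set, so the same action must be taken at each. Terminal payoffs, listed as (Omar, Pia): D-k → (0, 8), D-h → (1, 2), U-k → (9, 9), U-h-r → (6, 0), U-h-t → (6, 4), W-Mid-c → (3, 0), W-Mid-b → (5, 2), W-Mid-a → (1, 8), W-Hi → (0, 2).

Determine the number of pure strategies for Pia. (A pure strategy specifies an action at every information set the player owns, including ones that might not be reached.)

9

Pia owns the root with actions {D, U, W} — three choices.
Pia owns the node after W-Mid with actions {c, b, a} — three choices.
A pure strategy fixes one action at each information set independently, so the count is the product 3 × 3 = 9.
(For reference, Omar has 8 pure strategies, giving a 9×8 normal-form matrix.)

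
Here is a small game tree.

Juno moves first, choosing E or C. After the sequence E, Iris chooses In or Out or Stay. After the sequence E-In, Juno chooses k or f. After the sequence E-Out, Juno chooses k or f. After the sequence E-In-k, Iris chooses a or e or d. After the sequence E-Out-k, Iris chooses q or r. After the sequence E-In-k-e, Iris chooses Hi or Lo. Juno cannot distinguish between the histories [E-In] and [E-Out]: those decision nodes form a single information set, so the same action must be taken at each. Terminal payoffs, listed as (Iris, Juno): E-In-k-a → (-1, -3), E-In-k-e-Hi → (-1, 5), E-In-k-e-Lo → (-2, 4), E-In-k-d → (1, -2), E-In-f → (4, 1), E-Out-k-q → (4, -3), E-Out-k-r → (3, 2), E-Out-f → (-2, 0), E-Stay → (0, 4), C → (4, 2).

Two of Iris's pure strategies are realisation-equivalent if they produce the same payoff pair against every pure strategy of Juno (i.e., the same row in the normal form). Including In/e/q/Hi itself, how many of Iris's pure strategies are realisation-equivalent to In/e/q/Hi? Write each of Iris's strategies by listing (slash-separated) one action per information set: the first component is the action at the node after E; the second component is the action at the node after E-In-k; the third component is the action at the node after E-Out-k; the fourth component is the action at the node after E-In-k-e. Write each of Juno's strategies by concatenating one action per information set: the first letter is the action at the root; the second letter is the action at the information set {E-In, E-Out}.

2

Row for In/e/q/Hi (columns Ek, Ef, Ck, Cf): (-1,5) (4,1) (4,2) (4,2).
Under In/e/q/Hi, Iris's choice at the node after E-Out-k can never be reached regardless of what Juno does, so varying those choices leaves every outcome unchanged.
Holding the reachable choices fixed and varying the unreachable one freely already gives 2 equivalent strategies.
No other strategy reproduces this row, so those 2 are the full class: In/e/q/Hi, In/e/r/Hi.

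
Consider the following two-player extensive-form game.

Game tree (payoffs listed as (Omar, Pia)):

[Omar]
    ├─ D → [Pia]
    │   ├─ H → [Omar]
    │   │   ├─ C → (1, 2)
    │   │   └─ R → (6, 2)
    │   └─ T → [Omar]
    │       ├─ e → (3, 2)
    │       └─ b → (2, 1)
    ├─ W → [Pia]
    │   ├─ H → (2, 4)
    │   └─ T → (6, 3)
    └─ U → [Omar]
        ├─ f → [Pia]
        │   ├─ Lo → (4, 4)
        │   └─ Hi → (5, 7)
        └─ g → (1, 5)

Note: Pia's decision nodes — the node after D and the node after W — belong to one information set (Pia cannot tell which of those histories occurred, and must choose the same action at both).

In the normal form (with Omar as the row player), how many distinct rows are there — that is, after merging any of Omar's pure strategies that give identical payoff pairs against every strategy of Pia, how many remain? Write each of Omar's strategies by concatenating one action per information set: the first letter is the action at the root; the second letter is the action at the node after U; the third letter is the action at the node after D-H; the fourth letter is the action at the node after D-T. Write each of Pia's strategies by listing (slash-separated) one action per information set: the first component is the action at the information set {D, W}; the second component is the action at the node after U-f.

Omar has 24 pure strategies: DfCe, DfCb, DfRe, DfRb, DgCe, DgCb, DgRe, DgRb, WfCe, WfCb, WfRe, WfRb, WgCe, WgCb, WgRe, WgRb, UfCe, UfCb, UfRe, UfRb, UgCe, UgCb, UgRe, UgRb. Columns: H/Lo, H/Hi, T/Lo, T/Hi.
{DfCe, DgCe} → row (1,2) (1,2) (3,2) (3,2)
{DfCb, DgCb} → row (1,2) (1,2) (2,1) (2,1)
{DfRe, DgRe} → row (6,2) (6,2) (3,2) (3,2)
{DfRb, DgRb} → row (6,2) (6,2) (2,1) (2,1)
{WfCe, WfCb, WfRe, WfRb, WgCe, WgCb, WgRe, WgRb} → row (2,4) (2,4) (6,3) (6,3)
{UfCe, UfCb, UfRe, UfRb} → row (4,4) (5,7) (4,4) (5,7)
{UgCe, UgCb, UgRe, UgRb} → row (1,5) (1,5) (1,5) (1,5)
That's 7 distinct rows out of 24 strategies.

7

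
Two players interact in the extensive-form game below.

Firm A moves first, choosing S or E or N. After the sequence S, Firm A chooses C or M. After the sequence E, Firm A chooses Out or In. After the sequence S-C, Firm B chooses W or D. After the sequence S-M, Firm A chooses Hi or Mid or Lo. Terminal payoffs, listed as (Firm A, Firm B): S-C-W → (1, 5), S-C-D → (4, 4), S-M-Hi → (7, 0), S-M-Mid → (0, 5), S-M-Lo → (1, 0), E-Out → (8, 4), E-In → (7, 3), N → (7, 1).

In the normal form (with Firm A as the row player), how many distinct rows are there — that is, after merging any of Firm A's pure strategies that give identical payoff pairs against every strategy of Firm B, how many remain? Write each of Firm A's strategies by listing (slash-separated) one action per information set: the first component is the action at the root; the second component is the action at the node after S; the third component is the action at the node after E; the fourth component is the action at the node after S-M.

7

Firm A has 36 pure strategies: S/C/Out/Hi, S/C/Out/Mid, S/C/Out/Lo, S/C/In/Hi, S/C/In/Mid, S/C/In/Lo, S/M/Out/Hi, S/M/Out/Mid, S/M/Out/Lo, S/M/In/Hi, S/M/In/Mid, S/M/In/Lo, E/C/Out/Hi, E/C/Out/Mid, E/C/Out/Lo, E/C/In/Hi, E/C/In/Mid, E/C/In/Lo, E/M/Out/Hi, E/M/Out/Mid, E/M/Out/Lo, E/M/In/Hi, E/M/In/Mid, E/M/In/Lo, N/C/Out/Hi, N/C/Out/Mid, N/C/Out/Lo, N/C/In/Hi, N/C/In/Mid, N/C/In/Lo, N/M/Out/Hi, N/M/Out/Mid, N/M/Out/Lo, N/M/In/Hi, N/M/In/Mid, N/M/In/Lo. Columns: W, D.
{S/C/Out/Hi, S/C/Out/Mid, S/C/Out/Lo, S/C/In/Hi, S/C/In/Mid, S/C/In/Lo} → row (1,5) (4,4)
{S/M/Out/Hi, S/M/In/Hi} → row (7,0) (7,0)
{S/M/Out/Mid, S/M/In/Mid} → row (0,5) (0,5)
{S/M/Out/Lo, S/M/In/Lo} → row (1,0) (1,0)
{E/C/Out/Hi, E/C/Out/Mid, E/C/Out/Lo, E/M/Out/Hi, E/M/Out/Mid, E/M/Out/Lo} → row (8,4) (8,4)
{E/C/In/Hi, E/C/In/Mid, E/C/In/Lo, E/M/In/Hi, E/M/In/Mid, E/M/In/Lo} → row (7,3) (7,3)
{N/C/Out/Hi, N/C/Out/Mid, N/C/Out/Lo, N/C/In/Hi, N/C/In/Mid, N/C/In/Lo, N/M/Out/Hi, N/M/Out/Mid, N/M/Out/Lo, N/M/In/Hi, N/M/In/Mid, N/M/In/Lo} → row (7,1) (7,1)
That's 7 distinct rows out of 36 strategies.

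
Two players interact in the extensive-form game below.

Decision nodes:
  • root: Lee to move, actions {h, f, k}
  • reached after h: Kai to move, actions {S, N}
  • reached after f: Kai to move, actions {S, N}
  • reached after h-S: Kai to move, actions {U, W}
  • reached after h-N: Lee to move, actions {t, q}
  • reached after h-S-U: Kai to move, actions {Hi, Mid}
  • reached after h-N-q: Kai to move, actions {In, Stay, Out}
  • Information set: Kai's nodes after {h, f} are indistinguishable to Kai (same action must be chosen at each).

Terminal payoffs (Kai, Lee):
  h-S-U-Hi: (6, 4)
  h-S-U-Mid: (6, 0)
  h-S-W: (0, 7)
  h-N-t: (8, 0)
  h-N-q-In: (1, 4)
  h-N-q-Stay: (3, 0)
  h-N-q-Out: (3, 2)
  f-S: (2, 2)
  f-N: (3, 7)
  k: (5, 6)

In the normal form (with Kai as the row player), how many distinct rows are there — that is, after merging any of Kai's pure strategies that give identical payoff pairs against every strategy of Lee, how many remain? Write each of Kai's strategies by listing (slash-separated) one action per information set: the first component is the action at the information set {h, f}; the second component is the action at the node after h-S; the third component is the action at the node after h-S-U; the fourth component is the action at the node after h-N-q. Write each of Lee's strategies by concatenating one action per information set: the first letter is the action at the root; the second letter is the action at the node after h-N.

6

Kai has 24 pure strategies: S/U/Hi/In, S/U/Hi/Stay, S/U/Hi/Out, S/U/Mid/In, S/U/Mid/Stay, S/U/Mid/Out, S/W/Hi/In, S/W/Hi/Stay, S/W/Hi/Out, S/W/Mid/In, S/W/Mid/Stay, S/W/Mid/Out, N/U/Hi/In, N/U/Hi/Stay, N/U/Hi/Out, N/U/Mid/In, N/U/Mid/Stay, N/U/Mid/Out, N/W/Hi/In, N/W/Hi/Stay, N/W/Hi/Out, N/W/Mid/In, N/W/Mid/Stay, N/W/Mid/Out. Columns: ht, hq, ft, fq, kt, kq.
{S/U/Hi/In, S/U/Hi/Stay, S/U/Hi/Out} → row (6,4) (6,4) (2,2) (2,2) (5,6) (5,6)
{S/U/Mid/In, S/U/Mid/Stay, S/U/Mid/Out} → row (6,0) (6,0) (2,2) (2,2) (5,6) (5,6)
{S/W/Hi/In, S/W/Hi/Stay, S/W/Hi/Out, S/W/Mid/In, S/W/Mid/Stay, S/W/Mid/Out} → row (0,7) (0,7) (2,2) (2,2) (5,6) (5,6)
{N/U/Hi/In, N/U/Mid/In, N/W/Hi/In, N/W/Mid/In} → row (8,0) (1,4) (3,7) (3,7) (5,6) (5,6)
{N/U/Hi/Stay, N/U/Mid/Stay, N/W/Hi/Stay, N/W/Mid/Stay} → row (8,0) (3,0) (3,7) (3,7) (5,6) (5,6)
{N/U/Hi/Out, N/U/Mid/Out, N/W/Hi/Out, N/W/Mid/Out} → row (8,0) (3,2) (3,7) (3,7) (5,6) (5,6)
That's 6 distinct rows out of 24 strategies.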